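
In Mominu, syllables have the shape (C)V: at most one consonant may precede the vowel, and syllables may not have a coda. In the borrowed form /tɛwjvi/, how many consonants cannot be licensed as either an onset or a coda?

Syllabifying with onset maximization leaves /w/, /j/ stranded (no codas are permitted; onsets are limited to one consonant).

2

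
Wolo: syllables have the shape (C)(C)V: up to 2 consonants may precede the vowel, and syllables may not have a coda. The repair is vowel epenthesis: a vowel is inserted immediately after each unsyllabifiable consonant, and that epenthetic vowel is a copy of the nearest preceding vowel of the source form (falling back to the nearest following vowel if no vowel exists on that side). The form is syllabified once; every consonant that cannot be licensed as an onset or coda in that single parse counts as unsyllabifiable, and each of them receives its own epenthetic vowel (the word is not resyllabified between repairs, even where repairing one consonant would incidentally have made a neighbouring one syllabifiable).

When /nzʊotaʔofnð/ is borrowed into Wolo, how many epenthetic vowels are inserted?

The unsyllabifiable consonants are /f/, /n/, /ð/; each receives one epenthetic vowel.

3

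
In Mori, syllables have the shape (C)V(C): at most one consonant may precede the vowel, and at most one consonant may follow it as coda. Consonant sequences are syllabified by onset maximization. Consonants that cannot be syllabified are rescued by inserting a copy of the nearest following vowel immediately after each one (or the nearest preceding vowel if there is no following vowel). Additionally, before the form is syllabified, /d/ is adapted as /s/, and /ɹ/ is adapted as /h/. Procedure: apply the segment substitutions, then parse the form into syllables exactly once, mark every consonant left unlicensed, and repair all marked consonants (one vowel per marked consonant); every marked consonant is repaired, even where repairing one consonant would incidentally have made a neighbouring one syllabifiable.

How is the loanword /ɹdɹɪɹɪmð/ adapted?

hɪsɪhɪhɪmðɪ

Substitution: /ɹ/ → /h/, /d/ → /s/, giving /hshɪhɪmð/.
Syllabifying with onset maximization leaves /h/, /s/, /ð/ stranded (at most one coda consonant is licensed; onsets are limited to one consonant).
Epenthesis after each stranded consonant: /h/ → /hɪ/, /s/ → /sɪ/, /ð/ → /ðɪ/.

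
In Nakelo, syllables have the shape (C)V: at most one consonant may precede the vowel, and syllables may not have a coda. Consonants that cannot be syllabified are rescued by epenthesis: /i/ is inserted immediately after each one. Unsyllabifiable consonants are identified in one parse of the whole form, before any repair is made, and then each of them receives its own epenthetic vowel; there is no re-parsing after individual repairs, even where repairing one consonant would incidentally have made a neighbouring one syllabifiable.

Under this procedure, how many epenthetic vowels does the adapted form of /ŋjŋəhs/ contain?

The unsyllabifiable consonants are /ŋ/, /j/, /h/, /s/; each receives one epenthetic vowel.

4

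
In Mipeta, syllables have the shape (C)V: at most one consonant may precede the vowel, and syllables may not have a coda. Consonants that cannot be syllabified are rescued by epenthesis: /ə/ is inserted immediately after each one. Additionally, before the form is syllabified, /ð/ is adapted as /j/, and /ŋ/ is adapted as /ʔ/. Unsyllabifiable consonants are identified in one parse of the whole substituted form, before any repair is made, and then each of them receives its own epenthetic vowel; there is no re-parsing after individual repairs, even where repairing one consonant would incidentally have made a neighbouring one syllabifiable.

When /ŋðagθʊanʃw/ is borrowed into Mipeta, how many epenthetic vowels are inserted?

5

After substitution the input is /ʔjagθʊanʃw/.
The unsyllabifiable consonants are /ʔ/, /g/, /n/, /ʃ/, /w/; each receives one epenthetic vowel.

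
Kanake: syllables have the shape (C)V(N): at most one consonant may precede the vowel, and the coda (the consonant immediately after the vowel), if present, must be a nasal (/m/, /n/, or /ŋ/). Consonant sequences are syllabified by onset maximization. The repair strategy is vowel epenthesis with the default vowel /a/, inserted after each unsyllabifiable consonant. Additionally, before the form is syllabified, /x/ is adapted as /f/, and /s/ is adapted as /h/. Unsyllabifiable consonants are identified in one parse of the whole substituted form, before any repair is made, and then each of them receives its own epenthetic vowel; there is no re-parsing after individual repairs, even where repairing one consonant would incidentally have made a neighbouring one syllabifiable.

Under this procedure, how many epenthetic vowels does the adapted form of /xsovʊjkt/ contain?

4

After substitution the input is /fhovʊjkt/.
The unsyllabifiable consonants are /f/, /j/, /k/, /t/; each receives one epenthetic vowel.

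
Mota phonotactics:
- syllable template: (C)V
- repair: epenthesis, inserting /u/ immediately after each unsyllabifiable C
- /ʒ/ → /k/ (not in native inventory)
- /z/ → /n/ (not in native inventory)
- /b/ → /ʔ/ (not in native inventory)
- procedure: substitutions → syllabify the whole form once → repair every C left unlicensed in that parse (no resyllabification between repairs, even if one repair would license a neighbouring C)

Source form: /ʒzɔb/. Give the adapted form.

kunɔʔu

Substitution: /ʒ/ → /k/, /z/ → /n/, /b/ → /ʔ/, giving /knɔʔ/.
The consonants /k/, /ʔ/ cannot be parsed into a legal (C)V syllable (no codas are permitted; onsets are limited to one consonant).
Each unlicensed consonant becomes the onset of a new syllable: /k/ → /ku/, /ʔ/ → /ʔu/.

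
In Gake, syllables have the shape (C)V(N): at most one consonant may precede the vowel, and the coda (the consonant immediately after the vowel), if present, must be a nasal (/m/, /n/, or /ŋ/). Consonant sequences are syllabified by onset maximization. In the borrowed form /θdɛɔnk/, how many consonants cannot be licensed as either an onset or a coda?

2

The consonants /θ/, /k/ cannot be parsed into a legal (C)V(N) syllable (only a nasal (/m/, /n/, or /ŋ/) is licensed in coda position; onsets are limited to one consonant).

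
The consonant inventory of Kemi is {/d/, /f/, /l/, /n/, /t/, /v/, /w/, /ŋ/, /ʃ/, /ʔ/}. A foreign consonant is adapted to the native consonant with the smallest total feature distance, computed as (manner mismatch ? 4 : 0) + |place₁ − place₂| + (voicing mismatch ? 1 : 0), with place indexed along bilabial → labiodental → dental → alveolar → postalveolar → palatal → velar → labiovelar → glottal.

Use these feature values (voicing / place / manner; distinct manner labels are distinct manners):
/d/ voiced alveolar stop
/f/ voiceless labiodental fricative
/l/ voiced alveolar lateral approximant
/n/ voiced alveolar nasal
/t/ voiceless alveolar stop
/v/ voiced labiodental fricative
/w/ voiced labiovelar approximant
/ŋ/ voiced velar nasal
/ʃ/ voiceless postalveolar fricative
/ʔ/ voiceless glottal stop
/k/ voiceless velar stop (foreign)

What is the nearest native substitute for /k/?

/ʔ/ is closest: same manner (stop), place distance 2 (velar→glottal), same voicing; total 2. Next closest is /t/ at distance 3.

ʔ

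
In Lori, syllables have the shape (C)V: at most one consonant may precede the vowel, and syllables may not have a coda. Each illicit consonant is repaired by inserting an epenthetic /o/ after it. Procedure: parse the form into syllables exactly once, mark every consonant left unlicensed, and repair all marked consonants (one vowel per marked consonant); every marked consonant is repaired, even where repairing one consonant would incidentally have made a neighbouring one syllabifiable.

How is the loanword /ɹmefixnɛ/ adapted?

ɹomefixonɛ

Syllabifying with onset maximization leaves /ɹ/, /x/ stranded (no codas are permitted; onsets are limited to one consonant).
Epenthesis after each stranded consonant: /ɹ/ → /ɹo/, /x/ → /xo/.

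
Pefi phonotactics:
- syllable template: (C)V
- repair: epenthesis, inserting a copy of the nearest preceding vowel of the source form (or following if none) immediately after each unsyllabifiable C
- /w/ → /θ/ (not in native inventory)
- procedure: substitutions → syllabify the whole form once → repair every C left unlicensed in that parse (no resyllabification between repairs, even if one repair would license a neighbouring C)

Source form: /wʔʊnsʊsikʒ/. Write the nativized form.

θʊʔʊnʊsʊsikiʒi

Substitution: /w/ → /θ/, giving /θʔʊnsʊsikʒ/.
The consonants /θ/, /n/, /k/, /ʒ/ cannot be parsed into a legal (C)V syllable (no codas are permitted; onsets are limited to one consonant).
Epenthesis after each stranded consonant: /θ/ → /θʊ/, /n/ → /nʊ/, /k/ → /ki/, /ʒ/ → /ʒi/.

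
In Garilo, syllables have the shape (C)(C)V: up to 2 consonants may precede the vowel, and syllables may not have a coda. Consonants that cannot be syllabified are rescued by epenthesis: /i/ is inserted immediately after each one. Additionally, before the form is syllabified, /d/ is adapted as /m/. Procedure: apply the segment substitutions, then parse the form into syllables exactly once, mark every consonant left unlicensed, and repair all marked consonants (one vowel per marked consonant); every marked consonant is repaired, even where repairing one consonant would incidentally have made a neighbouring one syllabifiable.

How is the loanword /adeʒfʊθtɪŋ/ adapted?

ameʒfʊθtɪŋi

Substitution: /d/ → /m/, giving /ameʒfʊθtɪŋ/.
Under (C)(C)V, the unsyllabifiable consonants are /ŋ/ (no codas are permitted; onsets may contain at most 2 consonants).
Each unlicensed consonant becomes the onset of a new syllable: /ŋ/ → /ŋi/.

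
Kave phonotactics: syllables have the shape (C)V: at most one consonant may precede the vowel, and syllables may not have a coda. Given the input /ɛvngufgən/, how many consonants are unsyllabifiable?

4

Syllabifying with onset maximization leaves /v/, /n/, /f/, /n/ stranded (no codas are permitted; onsets are limited to one consonant).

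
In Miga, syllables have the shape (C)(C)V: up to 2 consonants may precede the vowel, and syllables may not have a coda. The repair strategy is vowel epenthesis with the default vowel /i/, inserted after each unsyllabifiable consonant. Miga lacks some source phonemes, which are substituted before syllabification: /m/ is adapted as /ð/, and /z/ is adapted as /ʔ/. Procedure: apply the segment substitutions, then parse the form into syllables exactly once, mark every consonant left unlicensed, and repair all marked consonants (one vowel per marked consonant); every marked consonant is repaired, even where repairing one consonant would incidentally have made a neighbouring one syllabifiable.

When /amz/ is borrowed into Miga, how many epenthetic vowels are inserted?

2

After substitution the input is /aðʔ/.
The unsyllabifiable consonants are /ð/, /ʔ/; each receives one epenthetic vowel.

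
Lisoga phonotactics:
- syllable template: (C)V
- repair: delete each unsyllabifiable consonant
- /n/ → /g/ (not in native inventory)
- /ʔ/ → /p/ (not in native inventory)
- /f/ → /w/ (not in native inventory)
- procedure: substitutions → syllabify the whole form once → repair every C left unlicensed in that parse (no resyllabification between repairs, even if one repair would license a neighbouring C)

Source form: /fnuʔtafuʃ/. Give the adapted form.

Substitution: /f/ → /w/, /n/ → /g/, /ʔ/ → /p/, giving /wguptawuʃ/.
The consonants /w/, /p/, /ʃ/ cannot be parsed into a legal (C)V syllable (no codas are permitted; onsets are limited to one consonant).
Deleting the stranded consonants removes /w/, /p/, /ʃ/.

gutawu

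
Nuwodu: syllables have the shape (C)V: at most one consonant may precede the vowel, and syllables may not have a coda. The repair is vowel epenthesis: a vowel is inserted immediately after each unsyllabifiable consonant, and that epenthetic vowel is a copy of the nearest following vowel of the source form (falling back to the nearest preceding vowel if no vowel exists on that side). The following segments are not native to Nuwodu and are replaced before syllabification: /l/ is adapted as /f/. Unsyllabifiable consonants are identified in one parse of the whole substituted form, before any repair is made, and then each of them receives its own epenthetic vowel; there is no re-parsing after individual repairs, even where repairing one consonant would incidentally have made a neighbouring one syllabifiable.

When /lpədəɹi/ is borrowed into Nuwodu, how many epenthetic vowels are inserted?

After substitution the input is /fpədəɹi/.
The unsyllabifiable consonants are /f/; each receives one epenthetic vowel.

1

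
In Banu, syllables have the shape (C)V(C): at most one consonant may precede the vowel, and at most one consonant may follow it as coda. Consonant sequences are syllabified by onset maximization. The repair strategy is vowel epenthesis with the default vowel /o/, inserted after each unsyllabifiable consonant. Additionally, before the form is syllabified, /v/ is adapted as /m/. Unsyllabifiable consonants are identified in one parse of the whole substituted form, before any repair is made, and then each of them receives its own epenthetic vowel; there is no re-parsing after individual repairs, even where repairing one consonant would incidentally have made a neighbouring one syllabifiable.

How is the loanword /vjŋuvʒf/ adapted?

Substitution: /v/ → /m/, giving /mjŋumʒf/.
Syllabifying with onset maximization leaves /m/, /j/, /ʒ/, /f/ stranded (at most one coda consonant is licensed; onsets are limited to one consonant).
Each unlicensed consonant becomes the onset of a new syllable: /m/ → /mo/, /j/ → /jo/, /ʒ/ → /ʒo/, /f/ → /fo/.

mojoŋumʒofo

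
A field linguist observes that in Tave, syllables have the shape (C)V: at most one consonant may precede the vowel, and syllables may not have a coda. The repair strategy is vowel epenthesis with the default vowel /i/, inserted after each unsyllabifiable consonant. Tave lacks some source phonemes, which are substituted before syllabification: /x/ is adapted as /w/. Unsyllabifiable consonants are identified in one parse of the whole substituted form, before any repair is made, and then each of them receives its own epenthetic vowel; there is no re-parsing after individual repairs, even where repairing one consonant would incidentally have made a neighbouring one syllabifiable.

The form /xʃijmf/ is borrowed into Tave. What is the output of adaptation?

wiʃijimifi

Substitution: /x/ → /w/, giving /wʃijmf/.
Under (C)V, the unsyllabifiable consonants are /w/, /j/, /m/, /f/ (no codas are permitted; onsets are limited to one consonant).
Epenthesis after each stranded consonant: /w/ → /wi/, /j/ → /ji/, /m/ → /mi/, /f/ → /fi/.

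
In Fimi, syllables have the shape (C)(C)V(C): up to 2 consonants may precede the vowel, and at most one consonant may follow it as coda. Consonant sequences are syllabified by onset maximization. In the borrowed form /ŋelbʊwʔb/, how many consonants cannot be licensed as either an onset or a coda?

2

The consonants /ʔ/, /b/ cannot be parsed into a legal (C)(C)V(C) syllable (at most one coda consonant is licensed; onsets may contain at most 2 consonants).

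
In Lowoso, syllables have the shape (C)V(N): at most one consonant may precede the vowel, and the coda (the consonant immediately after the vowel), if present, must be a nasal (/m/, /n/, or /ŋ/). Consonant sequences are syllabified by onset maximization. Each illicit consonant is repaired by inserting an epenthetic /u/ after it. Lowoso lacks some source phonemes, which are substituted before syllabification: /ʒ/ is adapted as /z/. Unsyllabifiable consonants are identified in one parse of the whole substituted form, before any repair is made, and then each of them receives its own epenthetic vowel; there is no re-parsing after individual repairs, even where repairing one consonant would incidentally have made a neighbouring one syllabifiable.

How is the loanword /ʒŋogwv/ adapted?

Substitution: /ʒ/ → /z/, giving /zŋogwv/.
The consonants /z/, /g/, /w/, /v/ cannot be parsed into a legal (C)V(N) syllable (only a nasal (/m/, /n/, or /ŋ/) is licensed in coda position; onsets are limited to one consonant).
Epenthesis after each stranded consonant: /z/ → /zu/, /g/ → /gu/, /w/ → /wu/, /v/ → /vu/.

zuŋoguwuvu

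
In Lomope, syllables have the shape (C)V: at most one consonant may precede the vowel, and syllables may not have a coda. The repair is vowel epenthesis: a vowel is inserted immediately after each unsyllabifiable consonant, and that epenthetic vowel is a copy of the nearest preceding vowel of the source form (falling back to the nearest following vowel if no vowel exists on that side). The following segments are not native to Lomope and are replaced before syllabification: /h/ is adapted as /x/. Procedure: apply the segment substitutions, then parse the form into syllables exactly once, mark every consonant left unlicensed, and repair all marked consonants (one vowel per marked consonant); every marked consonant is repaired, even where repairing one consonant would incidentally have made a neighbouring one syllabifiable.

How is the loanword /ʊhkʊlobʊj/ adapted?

ʊxʊkʊlobʊjʊ

Substitution: /h/ → /x/, giving /ʊxkʊlobʊj/.
The consonants /x/, /j/ cannot be parsed into a legal (C)V syllable (no codas are permitted; onsets are limited to one consonant).
Inserting the epenthetic vowel yields /x/ → /xʊ/, /j/ → /jʊ/.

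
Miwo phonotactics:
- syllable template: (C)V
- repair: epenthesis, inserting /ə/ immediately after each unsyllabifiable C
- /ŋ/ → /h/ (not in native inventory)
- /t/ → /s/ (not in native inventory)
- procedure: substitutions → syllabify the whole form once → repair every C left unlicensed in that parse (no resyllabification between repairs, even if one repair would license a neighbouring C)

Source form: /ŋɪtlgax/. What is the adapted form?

hɪsələgaxə

Substitution: /ŋ/ → /h/, /t/ → /s/, giving /hɪslgax/.
The consonants /s/, /l/, /x/ cannot be parsed into a legal (C)V syllable (no codas are permitted; onsets are limited to one consonant).
Each unlicensed consonant becomes the onset of a new syllable: /s/ → /sə/, /l/ → /lə/, /x/ → /xə/.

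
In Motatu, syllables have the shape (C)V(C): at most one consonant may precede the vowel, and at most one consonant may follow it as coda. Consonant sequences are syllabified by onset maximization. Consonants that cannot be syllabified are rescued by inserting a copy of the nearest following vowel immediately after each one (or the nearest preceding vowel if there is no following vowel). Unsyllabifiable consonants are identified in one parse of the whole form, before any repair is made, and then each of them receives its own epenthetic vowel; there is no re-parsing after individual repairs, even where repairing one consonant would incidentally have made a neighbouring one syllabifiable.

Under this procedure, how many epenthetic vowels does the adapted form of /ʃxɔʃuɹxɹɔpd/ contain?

The unsyllabifiable consonants are /ʃ/, /x/, /d/; each receives one epenthetic vowel.

3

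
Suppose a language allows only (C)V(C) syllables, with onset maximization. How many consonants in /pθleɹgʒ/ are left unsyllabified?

Syllabifying with onset maximization leaves /p/, /θ/, /g/, /ʒ/ stranded (at most one coda consonant is licensed; onsets are limited to one consonant).

4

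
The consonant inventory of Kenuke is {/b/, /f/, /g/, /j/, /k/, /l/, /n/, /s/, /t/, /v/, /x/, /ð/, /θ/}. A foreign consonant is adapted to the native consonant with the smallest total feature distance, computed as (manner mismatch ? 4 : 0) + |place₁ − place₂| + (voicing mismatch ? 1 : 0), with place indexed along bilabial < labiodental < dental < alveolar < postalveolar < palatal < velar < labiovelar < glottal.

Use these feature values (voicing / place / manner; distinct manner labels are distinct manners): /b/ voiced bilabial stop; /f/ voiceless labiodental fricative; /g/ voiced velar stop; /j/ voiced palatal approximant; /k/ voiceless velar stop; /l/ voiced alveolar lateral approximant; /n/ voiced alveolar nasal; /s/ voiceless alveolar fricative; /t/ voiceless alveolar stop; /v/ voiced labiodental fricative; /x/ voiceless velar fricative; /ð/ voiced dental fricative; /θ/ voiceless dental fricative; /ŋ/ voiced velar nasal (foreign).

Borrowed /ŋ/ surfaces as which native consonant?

n

/n/ is closest: same manner (nasal), place distance 3 (velar→alveolar), same voicing; total 3. Next closest is /g/ at distance 4.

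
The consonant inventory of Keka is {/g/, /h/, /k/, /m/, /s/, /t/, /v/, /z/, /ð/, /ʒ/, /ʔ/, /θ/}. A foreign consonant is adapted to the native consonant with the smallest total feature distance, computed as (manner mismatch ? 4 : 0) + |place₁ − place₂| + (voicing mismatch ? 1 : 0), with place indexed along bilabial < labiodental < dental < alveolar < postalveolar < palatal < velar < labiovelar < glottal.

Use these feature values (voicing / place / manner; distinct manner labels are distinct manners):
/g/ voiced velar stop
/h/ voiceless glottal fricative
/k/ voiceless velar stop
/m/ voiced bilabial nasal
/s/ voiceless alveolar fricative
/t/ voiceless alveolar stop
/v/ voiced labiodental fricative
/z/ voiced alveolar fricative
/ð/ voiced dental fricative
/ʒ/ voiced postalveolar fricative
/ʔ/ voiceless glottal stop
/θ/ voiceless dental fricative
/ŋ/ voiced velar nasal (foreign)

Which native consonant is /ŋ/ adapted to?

/g/ is closest: manner differs (nasal→stop, +4), place distance 0 (velar→velar), same voicing; total 4. Next closest is /k/ at distance 5.

g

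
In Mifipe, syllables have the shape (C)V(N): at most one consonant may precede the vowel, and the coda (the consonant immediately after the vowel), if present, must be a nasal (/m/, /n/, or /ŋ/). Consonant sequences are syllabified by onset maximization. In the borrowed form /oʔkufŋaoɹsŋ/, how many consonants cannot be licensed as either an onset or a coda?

Syllabifying with onset maximization leaves /ʔ/, /f/, /ɹ/, /s/, /ŋ/ stranded (only a nasal (/m/, /n/, or /ŋ/) is licensed in coda position; onsets are limited to one consonant).

5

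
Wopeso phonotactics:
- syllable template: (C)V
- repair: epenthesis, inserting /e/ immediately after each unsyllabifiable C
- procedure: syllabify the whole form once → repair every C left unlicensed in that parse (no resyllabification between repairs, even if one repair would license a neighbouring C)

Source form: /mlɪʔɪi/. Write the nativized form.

melɪʔɪi

The consonants /m/ cannot be parsed into a legal (C)V syllable (no codas are permitted; onsets are limited to one consonant).
Epenthesis after each stranded consonant: /m/ → /me/.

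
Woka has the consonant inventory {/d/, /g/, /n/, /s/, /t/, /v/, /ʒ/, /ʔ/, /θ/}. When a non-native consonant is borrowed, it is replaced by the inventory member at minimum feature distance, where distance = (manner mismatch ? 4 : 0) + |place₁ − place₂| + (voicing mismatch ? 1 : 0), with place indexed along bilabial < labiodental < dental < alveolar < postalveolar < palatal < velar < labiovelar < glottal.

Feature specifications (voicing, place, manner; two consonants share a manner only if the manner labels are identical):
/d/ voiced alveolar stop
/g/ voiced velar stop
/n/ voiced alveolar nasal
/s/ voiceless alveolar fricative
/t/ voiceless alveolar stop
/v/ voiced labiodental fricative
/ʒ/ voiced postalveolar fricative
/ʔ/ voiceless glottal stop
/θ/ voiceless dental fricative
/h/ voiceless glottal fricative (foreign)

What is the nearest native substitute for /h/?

/ʔ/ is closest: manner differs (fricative→stop, +4), place distance 0 (glottal→glottal), same voicing; total 4. Next closest is /s/ at distance 5.

ʔ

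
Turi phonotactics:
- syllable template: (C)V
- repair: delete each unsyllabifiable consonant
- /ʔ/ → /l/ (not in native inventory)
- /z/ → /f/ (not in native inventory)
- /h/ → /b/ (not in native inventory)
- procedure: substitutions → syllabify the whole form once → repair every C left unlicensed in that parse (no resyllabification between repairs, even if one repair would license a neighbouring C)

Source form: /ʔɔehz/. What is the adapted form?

lɔe

Substitution: /ʔ/ → /l/, /h/ → /b/, /z/ → /f/, giving /lɔebf/.
The consonants /b/, /f/ cannot be parsed into a legal (C)V syllable (no codas are permitted; onsets are limited to one consonant).
Each unlicensed consonant is deleted: /b/, /f/.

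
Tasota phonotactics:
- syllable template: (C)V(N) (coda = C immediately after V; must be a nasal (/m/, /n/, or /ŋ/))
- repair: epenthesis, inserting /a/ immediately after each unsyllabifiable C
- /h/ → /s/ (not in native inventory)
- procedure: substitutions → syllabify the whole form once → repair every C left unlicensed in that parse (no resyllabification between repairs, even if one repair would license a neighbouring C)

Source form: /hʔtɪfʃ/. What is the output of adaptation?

Substitution: /h/ → /s/, giving /sʔtɪfʃ/.
The consonants /s/, /ʔ/, /f/, /ʃ/ cannot be parsed into a legal (C)V(N) syllable (only a nasal (/m/, /n/, or /ŋ/) is licensed in coda position; onsets are limited to one consonant).
Epenthesis after each stranded consonant: /s/ → /sa/, /ʔ/ → /ʔa/, /f/ → /fa/, /ʃ/ → /ʃa/.

saʔatɪfaʃa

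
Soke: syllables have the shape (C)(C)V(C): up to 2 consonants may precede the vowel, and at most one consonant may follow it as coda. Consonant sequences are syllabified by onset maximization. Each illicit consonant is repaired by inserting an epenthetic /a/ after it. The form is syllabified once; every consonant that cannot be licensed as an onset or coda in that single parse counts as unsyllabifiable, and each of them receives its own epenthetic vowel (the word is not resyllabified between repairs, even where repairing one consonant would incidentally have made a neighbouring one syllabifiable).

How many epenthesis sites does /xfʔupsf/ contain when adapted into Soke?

3

The unsyllabifiable consonants are /x/, /s/, /f/; each receives one epenthetic vowel.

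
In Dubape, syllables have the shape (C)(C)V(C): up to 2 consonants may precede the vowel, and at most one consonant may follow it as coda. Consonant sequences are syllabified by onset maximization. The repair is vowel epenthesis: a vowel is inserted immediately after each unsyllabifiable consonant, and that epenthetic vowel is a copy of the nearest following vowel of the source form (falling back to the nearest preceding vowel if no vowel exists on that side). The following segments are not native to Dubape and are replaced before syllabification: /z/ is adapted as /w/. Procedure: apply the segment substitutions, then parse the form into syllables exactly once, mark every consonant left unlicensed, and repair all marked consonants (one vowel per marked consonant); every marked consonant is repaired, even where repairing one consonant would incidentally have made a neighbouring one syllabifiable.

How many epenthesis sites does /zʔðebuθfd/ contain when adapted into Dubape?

After substitution the input is /wʔðebuθfd/.
The unsyllabifiable consonants are /w/, /f/, /d/; each receives one epenthetic vowel.

3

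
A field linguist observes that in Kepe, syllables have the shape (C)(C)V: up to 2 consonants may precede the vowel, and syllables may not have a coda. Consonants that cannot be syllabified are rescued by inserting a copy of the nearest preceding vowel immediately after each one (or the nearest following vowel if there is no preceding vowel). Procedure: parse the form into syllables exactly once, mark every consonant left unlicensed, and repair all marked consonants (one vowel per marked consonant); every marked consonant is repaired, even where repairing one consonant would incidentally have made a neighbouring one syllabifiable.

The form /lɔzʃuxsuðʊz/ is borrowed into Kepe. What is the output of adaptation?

lɔzʃuxsuðʊzʊ

Under (C)(C)V, the unsyllabifiable consonants are /z/ (no codas are permitted; onsets may contain at most 2 consonants).
Each unlicensed consonant becomes the onset of a new syllable: /z/ → /zʊ/.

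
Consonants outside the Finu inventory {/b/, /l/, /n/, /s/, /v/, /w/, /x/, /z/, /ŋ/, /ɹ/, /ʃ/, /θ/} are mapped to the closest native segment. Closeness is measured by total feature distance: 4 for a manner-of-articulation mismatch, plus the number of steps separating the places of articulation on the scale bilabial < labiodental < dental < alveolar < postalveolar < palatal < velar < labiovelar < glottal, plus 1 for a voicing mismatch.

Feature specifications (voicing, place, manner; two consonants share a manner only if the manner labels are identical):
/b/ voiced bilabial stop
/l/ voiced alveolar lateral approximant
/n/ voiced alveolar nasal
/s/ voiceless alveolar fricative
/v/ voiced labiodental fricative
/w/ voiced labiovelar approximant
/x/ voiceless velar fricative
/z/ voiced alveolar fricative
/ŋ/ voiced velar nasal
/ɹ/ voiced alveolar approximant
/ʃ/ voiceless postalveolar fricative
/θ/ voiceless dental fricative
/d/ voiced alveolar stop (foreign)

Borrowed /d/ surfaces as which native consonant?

/b/ is closest: same manner (stop), place distance 3 (alveolar→bilabial), same voicing; total 3. Next closest is /l/ at distance 4.

b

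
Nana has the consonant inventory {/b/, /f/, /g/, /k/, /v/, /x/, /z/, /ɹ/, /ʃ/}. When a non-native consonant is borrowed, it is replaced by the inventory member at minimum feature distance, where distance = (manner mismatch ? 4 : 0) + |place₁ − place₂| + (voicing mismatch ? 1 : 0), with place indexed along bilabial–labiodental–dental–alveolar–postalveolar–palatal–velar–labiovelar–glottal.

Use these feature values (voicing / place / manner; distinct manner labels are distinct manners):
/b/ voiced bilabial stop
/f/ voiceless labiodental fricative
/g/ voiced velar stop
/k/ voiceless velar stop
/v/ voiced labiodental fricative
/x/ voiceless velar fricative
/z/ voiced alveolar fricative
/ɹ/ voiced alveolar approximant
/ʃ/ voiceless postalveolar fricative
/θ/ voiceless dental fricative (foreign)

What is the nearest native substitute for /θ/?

/f/ is closest: same manner (fricative), place distance 1 (dental→labiodental), same voicing; total 1. Next closest is /v/ at distance 2.

f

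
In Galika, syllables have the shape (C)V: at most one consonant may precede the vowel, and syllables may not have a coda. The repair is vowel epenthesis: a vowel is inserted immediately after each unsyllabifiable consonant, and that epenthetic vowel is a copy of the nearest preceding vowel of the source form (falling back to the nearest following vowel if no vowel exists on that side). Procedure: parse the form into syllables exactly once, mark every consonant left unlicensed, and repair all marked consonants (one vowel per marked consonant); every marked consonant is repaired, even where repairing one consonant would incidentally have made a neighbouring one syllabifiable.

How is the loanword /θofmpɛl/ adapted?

Under (C)V, the unsyllabifiable consonants are /f/, /m/, /l/ (no codas are permitted; onsets are limited to one consonant).
Each unlicensed consonant becomes the onset of a new syllable: /f/ → /fo/, /m/ → /mo/, /l/ → /lɛ/.

θofomopɛlɛ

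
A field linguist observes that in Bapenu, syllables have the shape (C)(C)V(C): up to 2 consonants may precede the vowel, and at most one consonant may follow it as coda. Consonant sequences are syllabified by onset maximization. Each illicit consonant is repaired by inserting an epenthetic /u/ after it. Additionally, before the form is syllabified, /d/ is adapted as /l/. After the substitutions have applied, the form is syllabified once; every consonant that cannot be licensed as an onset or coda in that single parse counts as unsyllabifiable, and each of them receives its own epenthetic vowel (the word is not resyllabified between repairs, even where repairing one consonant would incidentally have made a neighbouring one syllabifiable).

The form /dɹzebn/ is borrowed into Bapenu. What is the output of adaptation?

Substitution: /d/ → /l/, giving /lɹzebn/.
Under (C)(C)V(C), the unsyllabifiable consonants are /l/, /n/ (at most one coda consonant is licensed; onsets may contain at most 2 consonants).
Inserting the epenthetic vowel yields /l/ → /lu/, /n/ → /nu/.

luɹzebnu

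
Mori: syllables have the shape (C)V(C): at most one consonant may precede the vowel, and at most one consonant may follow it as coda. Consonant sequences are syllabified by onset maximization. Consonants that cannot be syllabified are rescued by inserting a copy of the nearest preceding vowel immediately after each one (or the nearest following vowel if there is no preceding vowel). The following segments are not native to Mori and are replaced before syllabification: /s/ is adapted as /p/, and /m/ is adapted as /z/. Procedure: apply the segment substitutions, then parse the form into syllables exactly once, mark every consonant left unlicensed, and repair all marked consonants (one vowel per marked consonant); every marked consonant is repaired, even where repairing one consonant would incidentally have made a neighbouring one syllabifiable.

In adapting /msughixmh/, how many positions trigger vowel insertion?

After substitution the input is /zpughixzh/.
The unsyllabifiable consonants are /z/, /z/, /h/; each receives one epenthetic vowel.

3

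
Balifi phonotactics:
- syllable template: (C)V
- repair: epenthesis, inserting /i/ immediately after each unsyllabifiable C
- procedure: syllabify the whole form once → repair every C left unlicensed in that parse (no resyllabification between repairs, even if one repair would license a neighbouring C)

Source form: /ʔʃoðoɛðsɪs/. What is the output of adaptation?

ʔiʃoðoɛðisɪsi

The consonants /ʔ/, /ð/, /s/ cannot be parsed into a legal (C)V syllable (no codas are permitted; onsets are limited to one consonant).
Each unlicensed consonant becomes the onset of a new syllable: /ʔ/ → /ʔi/, /ð/ → /ði/, /s/ → /si/.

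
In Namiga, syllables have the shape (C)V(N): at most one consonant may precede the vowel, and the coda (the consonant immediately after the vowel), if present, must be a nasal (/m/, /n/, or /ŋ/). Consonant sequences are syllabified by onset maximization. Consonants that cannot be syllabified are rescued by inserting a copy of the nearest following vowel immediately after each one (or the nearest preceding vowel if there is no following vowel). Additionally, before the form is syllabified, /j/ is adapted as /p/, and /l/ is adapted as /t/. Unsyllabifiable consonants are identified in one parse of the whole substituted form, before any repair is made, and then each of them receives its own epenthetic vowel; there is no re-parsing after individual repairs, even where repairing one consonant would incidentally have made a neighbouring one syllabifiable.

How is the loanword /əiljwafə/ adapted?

Substitution: /l/ → /t/, /j/ → /p/, giving /əitpwafə/.
The consonants /t/, /p/ cannot be parsed into a legal (C)V(N) syllable (only a nasal (/m/, /n/, or /ŋ/) is licensed in coda position; onsets are limited to one consonant).
Inserting the epenthetic vowel yields /t/ → /ta/, /p/ → /pa/.

əitapawafə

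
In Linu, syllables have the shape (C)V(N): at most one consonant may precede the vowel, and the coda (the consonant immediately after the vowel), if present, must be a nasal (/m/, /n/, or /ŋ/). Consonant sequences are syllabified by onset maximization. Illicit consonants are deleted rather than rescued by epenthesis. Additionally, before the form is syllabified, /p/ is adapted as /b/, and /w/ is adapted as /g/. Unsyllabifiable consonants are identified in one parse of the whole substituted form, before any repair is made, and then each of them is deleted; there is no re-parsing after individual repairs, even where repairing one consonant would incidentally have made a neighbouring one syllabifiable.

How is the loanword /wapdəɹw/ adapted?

Substitution: /w/ → /g/, /p/ → /b/, giving /gabdəɹg/.
The consonants /b/, /ɹ/, /g/ cannot be parsed into a legal (C)V(N) syllable (only a nasal (/m/, /n/, or /ŋ/) is licensed in coda position; onsets are limited to one consonant).
Deleting the stranded consonants removes /b/, /ɹ/, /g/.

gadə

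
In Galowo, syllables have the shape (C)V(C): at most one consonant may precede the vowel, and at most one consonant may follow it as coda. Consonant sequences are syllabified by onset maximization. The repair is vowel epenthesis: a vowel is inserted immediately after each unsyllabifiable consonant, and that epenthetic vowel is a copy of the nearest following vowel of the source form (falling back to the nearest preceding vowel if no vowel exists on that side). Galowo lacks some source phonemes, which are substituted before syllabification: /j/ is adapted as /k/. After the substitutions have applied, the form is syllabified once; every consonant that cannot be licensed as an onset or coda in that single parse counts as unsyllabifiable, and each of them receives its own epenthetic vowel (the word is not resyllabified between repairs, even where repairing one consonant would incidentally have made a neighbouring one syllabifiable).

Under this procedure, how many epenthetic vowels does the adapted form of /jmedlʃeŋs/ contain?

After substitution the input is /kmedlʃeŋs/.
The unsyllabifiable consonants are /k/, /l/, /s/; each receives one epenthetic vowel.

3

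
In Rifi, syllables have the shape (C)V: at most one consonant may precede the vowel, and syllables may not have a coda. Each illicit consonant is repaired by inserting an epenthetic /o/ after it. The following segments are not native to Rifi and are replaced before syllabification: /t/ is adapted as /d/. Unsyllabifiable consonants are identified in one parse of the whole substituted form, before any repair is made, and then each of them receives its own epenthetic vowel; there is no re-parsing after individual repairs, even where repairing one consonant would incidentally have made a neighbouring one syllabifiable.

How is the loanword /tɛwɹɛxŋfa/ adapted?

dɛwoɹɛxoŋofa

Substitution: /t/ → /d/, giving /dɛwɹɛxŋfa/.
Under (C)V, the unsyllabifiable consonants are /w/, /x/, /ŋ/ (no codas are permitted; onsets are limited to one consonant).
Epenthesis after each stranded consonant: /w/ → /wo/, /x/ → /xo/, /ŋ/ → /ŋo/.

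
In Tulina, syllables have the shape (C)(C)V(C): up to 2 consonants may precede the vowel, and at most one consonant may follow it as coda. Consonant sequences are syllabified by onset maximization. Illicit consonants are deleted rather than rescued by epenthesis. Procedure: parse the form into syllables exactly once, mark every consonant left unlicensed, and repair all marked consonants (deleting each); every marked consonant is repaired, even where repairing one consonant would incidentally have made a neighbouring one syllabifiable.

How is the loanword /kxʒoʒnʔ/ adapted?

Under (C)(C)V(C), the unsyllabifiable consonants are /k/, /n/, /ʔ/ (at most one coda consonant is licensed; onsets may contain at most 2 consonants).
Deleting the stranded consonants removes /k/, /n/, /ʔ/.

xʒoʒ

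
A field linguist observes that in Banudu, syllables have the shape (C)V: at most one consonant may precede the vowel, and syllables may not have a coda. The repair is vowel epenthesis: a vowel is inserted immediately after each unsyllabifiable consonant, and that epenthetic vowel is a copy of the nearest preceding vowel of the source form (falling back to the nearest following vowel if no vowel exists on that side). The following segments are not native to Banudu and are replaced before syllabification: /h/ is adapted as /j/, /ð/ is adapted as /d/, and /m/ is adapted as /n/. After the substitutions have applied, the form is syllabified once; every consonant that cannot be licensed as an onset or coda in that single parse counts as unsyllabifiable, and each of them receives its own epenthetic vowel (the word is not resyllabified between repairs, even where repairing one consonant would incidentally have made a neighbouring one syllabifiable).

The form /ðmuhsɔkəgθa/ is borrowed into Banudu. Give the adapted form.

dunujusɔkəgəθa

Substitution: /ð/ → /d/, /m/ → /n/, /h/ → /j/, giving /dnujsɔkəgθa/.
Syllabifying with onset maximization leaves /d/, /j/, /g/ stranded (no codas are permitted; onsets are limited to one consonant).
Each unlicensed consonant becomes the onset of a new syllable: /d/ → /du/, /j/ → /ju/, /g/ → /gə/.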